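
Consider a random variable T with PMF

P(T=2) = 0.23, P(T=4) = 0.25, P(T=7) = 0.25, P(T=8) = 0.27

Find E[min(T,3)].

E[min(T,3)] = Σ min(t,3)·P(T=t)
 = 2·0.23 + 3·0.25 + 3·0.25 + 3·0.27
 = 0.46 + 0.75 + 0.75 + 0.81
 = 2.77

2.77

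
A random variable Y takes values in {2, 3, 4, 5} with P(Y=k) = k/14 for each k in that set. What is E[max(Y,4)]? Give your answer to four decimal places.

E[max(Y,4)] = Σ max(y,4)·P(Y=y)
 = 4·1/7 + 4·3/14 + 4·2/7 + 5·5/14
 = 4/7 + 6/7 + 8/7 + 25/14
 = 61/14

4.3571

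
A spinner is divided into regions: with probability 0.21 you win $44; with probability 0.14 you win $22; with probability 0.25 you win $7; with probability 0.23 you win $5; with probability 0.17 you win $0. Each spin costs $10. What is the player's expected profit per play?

E[payout] = 44·0.21 + 22·0.14 + 7·0.25 + 5·0.23 + 0·0.17
 = 9.24 + 3.08 + 1.75 + 1.15 + 0
 = 15.22
Net = 15.22 - 10 = 5.22

5.22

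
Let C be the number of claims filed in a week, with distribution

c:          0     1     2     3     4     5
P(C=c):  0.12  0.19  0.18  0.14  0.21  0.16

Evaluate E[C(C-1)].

6.92

E[C(C-1)] = Σ c(c-1)·P(C=c)
 = 0·0.12 + 0·0.19 + 2·0.18 + 6·0.14 + 12·0.21 + 20·0.16
 = 0 + 0 + 0.36 + 0.84 + 2.52 + 3.2
 = 6.92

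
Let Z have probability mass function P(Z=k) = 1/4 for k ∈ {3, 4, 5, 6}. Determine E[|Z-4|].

E[|Z-4|] = Σ |z-4|·P(Z=z)
 = 1·1/4 + 0·1/4 + 1·1/4 + 2·1/4
 = 1/4 + 0 + 1/4 + 1/2
 = 1

1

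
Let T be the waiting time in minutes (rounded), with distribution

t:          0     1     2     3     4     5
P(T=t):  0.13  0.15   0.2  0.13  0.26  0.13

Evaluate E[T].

E[T] = Σ t·P(T=t)
 = 0·0.13 + 1·0.15 + 2·0.2 + 3·0.13 + 4·0.26 + 5·0.13
 = 0 + 0.15 + 0.4 + 0.39 + 1.04 + 0.65
 = 2.63

2.63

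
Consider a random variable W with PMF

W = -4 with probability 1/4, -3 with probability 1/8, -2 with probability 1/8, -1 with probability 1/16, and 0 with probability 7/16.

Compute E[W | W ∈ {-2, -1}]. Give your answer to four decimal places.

-1.6667

P(W ∈ {-2, -1}) = 1/8 + 1/16 = 3/16.
E[W | W ∈ {-2, -1}] = [(-2)·1/8 + (-1)·1/16] / (3/16)
 = -5/16 / (3/16)
 = -5/3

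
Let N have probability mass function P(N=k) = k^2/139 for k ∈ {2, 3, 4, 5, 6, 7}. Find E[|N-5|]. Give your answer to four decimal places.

1.2950

E[|N-5|] = Σ |n-5|·P(N=n)
 = 3·4/139 + 2·9/139 + 1·16/139 + 0·25/139 + 1·36/139 + 2·49/139
 = 12/139 + 18/139 + 16/139 + 0 + 36/139 + 98/139
 = 180/139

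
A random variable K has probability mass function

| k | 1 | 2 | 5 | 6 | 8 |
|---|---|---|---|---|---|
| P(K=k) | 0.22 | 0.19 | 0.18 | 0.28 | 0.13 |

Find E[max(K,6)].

6.26

E[max(K,6)] = Σ max(k,6)·P(K=k)
 = 6·0.22 + 6·0.19 + 6·0.18 + 6·0.28 + 8·0.13
 = 1.32 + 1.14 + 1.08 + 1.68 + 1.04
 = 6.26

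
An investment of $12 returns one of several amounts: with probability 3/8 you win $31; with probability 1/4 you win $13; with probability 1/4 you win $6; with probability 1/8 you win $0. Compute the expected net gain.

4.375

E[payout] = 31·3/8 + 13·1/4 + 6·1/4 + 0·1/8
 = 93/8 + 13/4 + 3/2 + 0
 = 131/8
Net = 131/8 - 12 = 35/8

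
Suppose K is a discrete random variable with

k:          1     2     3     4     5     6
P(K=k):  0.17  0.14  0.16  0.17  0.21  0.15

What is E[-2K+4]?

-3.12

E[-2K+4] = Σ (-2k+4)·P(K=k)
 = 2·0.17 + 0·0.14 + (-2)·0.16 + (-4)·0.17 + (-6)·0.21 + (-8)·0.15
 = 0.34 + 0 + (-0.32) + (-0.68) + (-1.26) + (-1.2)
 = -3.12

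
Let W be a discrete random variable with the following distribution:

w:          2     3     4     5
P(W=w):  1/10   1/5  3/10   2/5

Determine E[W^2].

17

E[W^2] = Σ w^2·P(W=w)
 = 4·1/10 + 9·1/5 + 16·3/10 + 25·2/5
 = 2/5 + 9/5 + 24/5 + 10
 = 17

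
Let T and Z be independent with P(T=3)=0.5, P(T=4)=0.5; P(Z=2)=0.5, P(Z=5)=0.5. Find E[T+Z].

7

E[T+Z] = Σ_t Σ_z (t+z) · P(T=t)P(Z=z)
 = 5·0.25 + 8·0.25 + 6·0.25 + 9·0.25
 = 1.25 + 2 + 1.5 + 2.25
 = 7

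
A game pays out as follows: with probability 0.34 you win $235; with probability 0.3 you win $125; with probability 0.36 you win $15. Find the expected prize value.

122.8

E[payout] = 235·0.34 + 125·0.3 + 15·0.36
 = 79.9 + 37.5 + 5.4
 = 122.8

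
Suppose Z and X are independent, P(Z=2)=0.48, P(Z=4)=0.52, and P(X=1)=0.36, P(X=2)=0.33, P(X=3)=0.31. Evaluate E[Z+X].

E[Z+X] = Σ_z Σ_x (z+x) · P(Z=z)P(X=x)
 = 3·0.1728 + 4·0.1584 + 5·0.1488 + 5·0.1872 + 6·0.1716 + 7·0.1612
 = 0.5184 + 0.6336 + 0.744 + 0.936 + 1.0296 + 1.1284
 = 4.99

4.99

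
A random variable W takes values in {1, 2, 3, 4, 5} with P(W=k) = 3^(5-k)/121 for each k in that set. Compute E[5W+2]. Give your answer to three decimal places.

9.397

E[5W+2] = Σ (5w+2)·P(W=w)
 = 7·81/121 + 12·27/121 + 17·9/121 + 22·3/121 + 27·1/121
 = 567/121 + 324/121 + 153/121 + 6/11 + 27/121
 = 1137/121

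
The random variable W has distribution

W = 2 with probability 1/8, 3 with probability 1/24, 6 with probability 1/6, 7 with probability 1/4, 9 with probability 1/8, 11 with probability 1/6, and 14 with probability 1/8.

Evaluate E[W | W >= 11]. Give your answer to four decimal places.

12.2857

P(W >= 11) = 1/6 + 1/8 = 7/24.
E[W | W >= 11] = [11·1/6 + 14·1/8] / (7/24)
 = 43/12 / (7/24)
 = 86/7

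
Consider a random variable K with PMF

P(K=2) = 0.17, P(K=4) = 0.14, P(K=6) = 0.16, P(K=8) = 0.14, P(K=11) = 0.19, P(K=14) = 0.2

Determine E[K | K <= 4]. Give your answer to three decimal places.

2.903

P(K <= 4) = 0.17 + 0.14 = 0.31.
E[K | K <= 4] = [2·0.17 + 4·0.14] / 0.31
 = 0.9 / 0.31
 = 90/31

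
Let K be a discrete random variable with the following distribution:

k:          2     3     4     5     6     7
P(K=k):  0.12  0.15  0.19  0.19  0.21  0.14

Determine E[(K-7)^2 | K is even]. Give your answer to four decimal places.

P(K is even) = 0.12 + 0.19 + 0.21 = 0.52.
E[(K-7)^2 | K is even] = [25·0.12 + 9·0.19 + 1·0.21] / 0.52
 = 4.92 / 0.52
 = 123/13

9.4615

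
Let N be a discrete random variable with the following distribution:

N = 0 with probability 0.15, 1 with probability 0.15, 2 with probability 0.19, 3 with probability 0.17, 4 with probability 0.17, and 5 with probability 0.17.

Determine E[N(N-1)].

6.84

E[N(N-1)] = Σ n(n-1)·P(N=n)
 = 0·0.15 + 0·0.15 + 2·0.19 + 6·0.17 + 12·0.17 + 20·0.17
 = 0 + 0 + 0.38 + 1.02 + 2.04 + 3.4
 = 6.84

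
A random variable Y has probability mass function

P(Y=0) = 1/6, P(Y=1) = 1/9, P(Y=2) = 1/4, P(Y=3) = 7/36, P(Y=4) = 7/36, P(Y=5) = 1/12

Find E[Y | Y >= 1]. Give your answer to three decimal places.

2.867

P(Y >= 1) = 1/9 + 1/4 + 7/36 + 7/36 + 1/12 = 5/6.
E[Y | Y >= 1] = [1·1/9 + 2·1/4 + 3·7/36 + 4·7/36 + 5·1/12] / (5/6)
 = 43/18 / (5/6)
 = 43/15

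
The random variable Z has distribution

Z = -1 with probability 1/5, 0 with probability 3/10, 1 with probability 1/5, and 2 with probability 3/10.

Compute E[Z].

E[Z] = Σ z·P(Z=z)
 = (-1)·1/5 + 0·3/10 + 1·1/5 + 2·3/10
 = (-1/5) + 0 + 1/5 + 3/5
 = 3/5

0.6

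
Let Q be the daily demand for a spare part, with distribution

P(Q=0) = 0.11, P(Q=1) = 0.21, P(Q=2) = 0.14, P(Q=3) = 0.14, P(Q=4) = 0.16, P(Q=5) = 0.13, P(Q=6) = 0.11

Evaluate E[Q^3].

E[Q^3] = Σ q^3·P(Q=q)
 = 0·0.11 + 1·0.21 + 8·0.14 + 27·0.14 + 64·0.16 + 125·0.13 + 216·0.11
 = 0 + 0.21 + 1.12 + 3.78 + 10.24 + 16.25 + 23.76
 = 55.36

55.36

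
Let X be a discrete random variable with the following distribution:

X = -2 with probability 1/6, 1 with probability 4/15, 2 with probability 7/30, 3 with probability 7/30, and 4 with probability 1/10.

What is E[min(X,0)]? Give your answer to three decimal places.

E[min(X,0)] = Σ min(x,0)·P(X=x)
 = (-2)·1/6 + 0·4/15 + 0·7/30 + 0·7/30 + 0·1/10
 = (-1/3) + 0 + 0 + 0 + 0
 = -1/3

-0.333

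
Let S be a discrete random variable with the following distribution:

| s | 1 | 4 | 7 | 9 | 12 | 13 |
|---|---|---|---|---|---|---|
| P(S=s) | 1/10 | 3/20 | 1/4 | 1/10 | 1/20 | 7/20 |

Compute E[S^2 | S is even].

P(S is even) = 3/20 + 1/20 = 1/5.
E[S^2 | S is even] = [16·3/20 + 144·1/20] / (1/5)
 = 48/5 / (1/5)
 = 48

48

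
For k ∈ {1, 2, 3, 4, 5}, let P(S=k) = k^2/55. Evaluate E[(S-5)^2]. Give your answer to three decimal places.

1.891

E[(S-5)^2] = Σ (s-5)^2·P(S=s)
 = 16·1/55 + 9·4/55 + 4·9/55 + 1·16/55 + 0·5/11
 = 16/55 + 36/55 + 36/55 + 16/55 + 0
 = 104/55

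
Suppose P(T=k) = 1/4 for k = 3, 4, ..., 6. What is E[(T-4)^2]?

E[(T-4)^2] = Σ (t-4)^2·P(T=t)
 = 1·1/4 + 0·1/4 + 1·1/4 + 4·1/4
 = 1/4 + 0 + 1/4 + 1
 = 3/2

1.5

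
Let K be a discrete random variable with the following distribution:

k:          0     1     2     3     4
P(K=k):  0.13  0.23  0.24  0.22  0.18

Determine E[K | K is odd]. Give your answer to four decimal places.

P(K is odd) = 0.23 + 0.22 = 0.45.
E[K | K is odd] = [1·0.23 + 3·0.22] / 0.45
 = 0.89 / 0.45
 = 89/45

1.9778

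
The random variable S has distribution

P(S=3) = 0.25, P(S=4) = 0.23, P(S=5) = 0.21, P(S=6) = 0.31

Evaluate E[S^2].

E[S^2] = Σ s^2·P(S=s)
 = 9·0.25 + 16·0.23 + 25·0.21 + 36·0.31
 = 2.25 + 3.68 + 5.25 + 11.16
 = 22.34

22.34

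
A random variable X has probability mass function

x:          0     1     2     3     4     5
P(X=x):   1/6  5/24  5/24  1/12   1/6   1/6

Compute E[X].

2.375

E[X] = Σ x·P(X=x)
 = 0·1/6 + 1·5/24 + 2·5/24 + 3·1/12 + 4·1/6 + 5·1/6
 = 0 + 5/24 + 5/12 + 1/4 + 2/3 + 5/6
 = 19/8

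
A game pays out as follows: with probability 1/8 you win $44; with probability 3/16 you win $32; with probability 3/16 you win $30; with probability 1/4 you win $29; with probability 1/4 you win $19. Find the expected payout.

29.125

E[payout] = 44·1/8 + 32·3/16 + 30·3/16 + 29·1/4 + 19·1/4
 = 11/2 + 6 + 45/8 + 29/4 + 19/4
 = 233/8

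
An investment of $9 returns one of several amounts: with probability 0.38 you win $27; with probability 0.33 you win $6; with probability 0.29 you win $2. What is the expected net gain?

3.82

E[payout] = 27·0.38 + 6·0.33 + 2·0.29
 = 10.26 + 1.98 + 0.58
 = 12.82
Net = 12.82 - 9 = 3.82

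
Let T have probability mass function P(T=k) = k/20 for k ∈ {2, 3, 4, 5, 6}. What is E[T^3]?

113.7

E[T^3] = Σ t^3·P(T=t)
 = 8·1/10 + 27·3/20 + 64·1/5 + 125·1/4 + 216·3/10
 = 4/5 + 81/20 + 64/5 + 125/4 + 324/5
 = 1137/10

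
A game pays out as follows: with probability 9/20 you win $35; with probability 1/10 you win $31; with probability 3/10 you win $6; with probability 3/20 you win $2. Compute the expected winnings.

E[payout] = 35·9/20 + 31·1/10 + 6·3/10 + 2·3/20
 = 63/4 + 31/10 + 9/5 + 3/10
 = 419/20

20.95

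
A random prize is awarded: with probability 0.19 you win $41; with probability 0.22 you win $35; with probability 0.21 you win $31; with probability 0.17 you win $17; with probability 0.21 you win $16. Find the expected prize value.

E[payout] = 41·0.19 + 35·0.22 + 31·0.21 + 17·0.17 + 16·0.21
 = 7.79 + 7.7 + 6.51 + 2.89 + 3.36
 = 28.25

28.25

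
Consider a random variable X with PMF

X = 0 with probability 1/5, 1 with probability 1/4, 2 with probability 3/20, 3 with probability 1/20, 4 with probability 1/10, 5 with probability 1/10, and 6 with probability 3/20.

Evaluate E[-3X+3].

E[-3X+3] = Σ (-3x+3)·P(X=x)
 = 3·1/5 + 0·1/4 + (-3)·3/20 + (-6)·1/20 + (-9)·1/10 + (-12)·1/10 + (-15)·3/20
 = 3/5 + 0 + (-9/20) + (-3/10) + (-9/10) + (-6/5) + (-9/4)
 = -9/2

-4.5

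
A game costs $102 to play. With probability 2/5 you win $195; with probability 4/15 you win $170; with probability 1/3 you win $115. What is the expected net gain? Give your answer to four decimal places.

E[payout] = 195·2/5 + 170·4/15 + 115·1/3
 = 78 + 136/3 + 115/3
 = 485/3
Net = 485/3 - 102 = 179/3

59.6667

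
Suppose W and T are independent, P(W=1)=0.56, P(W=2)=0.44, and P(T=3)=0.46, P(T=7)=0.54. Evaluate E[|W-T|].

E[|W-T|] = Σ_w Σ_t |w-t| · P(W=w)P(T=t)
 = 2·0.2576 + 6·0.3024 + 1·0.2024 + 5·0.2376
 = 0.5152 + 1.8144 + 0.2024 + 1.188
 = 3.72

3.72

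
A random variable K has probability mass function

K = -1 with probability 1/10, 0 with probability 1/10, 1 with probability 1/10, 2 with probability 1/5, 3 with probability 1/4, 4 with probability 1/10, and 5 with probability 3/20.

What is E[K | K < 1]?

P(K < 1) = 1/10 + 1/10 = 1/5.
E[K | K < 1] = [(-1)·1/10 + 0·1/10] / (1/5)
 = -1/10 / (1/5)
 = -1/2

-0.5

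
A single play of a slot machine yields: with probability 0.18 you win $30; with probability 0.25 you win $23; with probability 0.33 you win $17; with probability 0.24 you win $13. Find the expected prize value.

E[payout] = 30·0.18 + 23·0.25 + 17·0.33 + 13·0.24
 = 5.4 + 5.75 + 5.61 + 3.12
 = 19.88

19.88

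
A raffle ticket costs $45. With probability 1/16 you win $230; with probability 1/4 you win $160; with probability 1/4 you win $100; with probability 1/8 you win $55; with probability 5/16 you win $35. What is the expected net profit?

E[payout] = 230·1/16 + 160·1/4 + 100·1/4 + 55·1/8 + 35·5/16
 = 115/8 + 40 + 25 + 55/8 + 175/16
 = 1555/16
Net = 1555/16 - 45 = 835/16

52.1875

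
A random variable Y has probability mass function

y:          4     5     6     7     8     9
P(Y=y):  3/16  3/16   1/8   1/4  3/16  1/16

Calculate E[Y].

E[Y] = Σ y·P(Y=y)
 = 4·3/16 + 5·3/16 + 6·1/8 + 7·1/4 + 8·3/16 + 9·1/16
 = 3/4 + 15/16 + 3/4 + 7/4 + 3/2 + 9/16
 = 25/4

6.25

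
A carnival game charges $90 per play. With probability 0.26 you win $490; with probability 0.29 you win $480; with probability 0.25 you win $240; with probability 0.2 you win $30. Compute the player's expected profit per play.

E[payout] = 490·0.26 + 480·0.29 + 240·0.25 + 30·0.2
 = 127.4 + 139.2 + 60 + 6
 = 332.6
Net = 332.6 - 90 = 242.6

242.6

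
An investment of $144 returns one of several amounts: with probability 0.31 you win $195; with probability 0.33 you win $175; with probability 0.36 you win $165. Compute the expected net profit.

E[payout] = 195·0.31 + 175·0.33 + 165·0.36
 = 60.45 + 57.75 + 59.4
 = 177.6
Net = 177.6 - 144 = 33.6

33.6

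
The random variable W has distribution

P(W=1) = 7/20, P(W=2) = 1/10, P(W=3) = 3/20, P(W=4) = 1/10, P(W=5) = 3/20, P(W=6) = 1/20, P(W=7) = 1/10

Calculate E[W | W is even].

3.6

P(W is even) = 1/10 + 1/10 + 1/20 = 1/4.
E[W | W is even] = [2·1/10 + 4·1/10 + 6·1/20] / (1/4)
 = 9/10 / (1/4)
 = 18/5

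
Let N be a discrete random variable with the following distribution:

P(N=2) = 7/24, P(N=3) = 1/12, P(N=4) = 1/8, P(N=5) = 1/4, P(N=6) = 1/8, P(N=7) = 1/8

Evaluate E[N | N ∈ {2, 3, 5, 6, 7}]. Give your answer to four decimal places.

4.2381

P(N ∈ {2, 3, 5, 6, 7}) = 7/24 + 1/12 + 1/4 + 1/8 + 1/8 = 7/8.
E[N | N ∈ {2, 3, 5, 6, 7}] = [2·7/24 + 3·1/12 + 5·1/4 + 6·1/8 + 7·1/8] / (7/8)
 = 89/24 / (7/8)
 = 89/21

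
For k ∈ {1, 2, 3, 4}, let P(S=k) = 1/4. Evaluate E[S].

2.5

E[S] = Σ s·P(S=s)
 = 1·1/4 + 2·1/4 + 3·1/4 + 4·1/4
 = 1/4 + 1/2 + 3/4 + 1
 = 5/2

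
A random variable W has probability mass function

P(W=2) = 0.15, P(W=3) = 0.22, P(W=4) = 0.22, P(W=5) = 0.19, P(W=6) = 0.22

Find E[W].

E[W] = Σ w·P(W=w)
 = 2·0.15 + 3·0.22 + 4·0.22 + 5·0.19 + 6·0.22
 = 0.3 + 0.66 + 0.88 + 0.95 + 1.32
 = 4.11

4.11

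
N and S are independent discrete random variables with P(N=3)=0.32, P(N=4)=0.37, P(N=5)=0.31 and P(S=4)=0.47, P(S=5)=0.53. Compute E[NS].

18.0747

E[NS] = Σ_n Σ_s ns · P(N=n)P(S=s)
 = 12·0.1504 + 15·0.1696 + 16·0.1739 + 20·0.1961 + 20·0.1457 + 25·0.1643
 = 1.8048 + 2.544 + 2.7824 + 3.922 + 2.914 + 4.1075
 = 18.0747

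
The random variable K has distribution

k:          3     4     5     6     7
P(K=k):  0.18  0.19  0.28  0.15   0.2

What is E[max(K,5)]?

5.55

E[max(K,5)] = Σ max(k,5)·P(K=k)
 = 5·0.18 + 5·0.19 + 5·0.28 + 6·0.15 + 7·0.2
 = 0.9 + 0.95 + 1.4 + 0.9 + 1.4
 = 5.55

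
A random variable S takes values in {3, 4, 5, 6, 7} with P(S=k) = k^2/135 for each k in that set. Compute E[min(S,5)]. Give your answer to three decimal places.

4.748

E[min(S,5)] = Σ min(s,5)·P(S=s)
 = 3·1/15 + 4·16/135 + 5·5/27 + 5·4/15 + 5·49/135
 = 1/5 + 64/135 + 25/27 + 4/3 + 49/27
 = 641/135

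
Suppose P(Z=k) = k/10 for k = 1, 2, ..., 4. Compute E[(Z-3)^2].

1

E[(Z-3)^2] = Σ (z-3)^2·P(Z=z)
 = 4·1/10 + 1·1/5 + 0·3/10 + 1·2/5
 = 2/5 + 1/5 + 0 + 2/5
 = 1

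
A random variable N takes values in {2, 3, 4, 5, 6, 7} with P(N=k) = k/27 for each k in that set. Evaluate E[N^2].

29

E[N^2] = Σ n^2·P(N=n)
 = 4·2/27 + 9·1/9 + 16·4/27 + 25·5/27 + 36·2/9 + 49·7/27
 = 8/27 + 1 + 64/27 + 125/27 + 8 + 343/27
 = 29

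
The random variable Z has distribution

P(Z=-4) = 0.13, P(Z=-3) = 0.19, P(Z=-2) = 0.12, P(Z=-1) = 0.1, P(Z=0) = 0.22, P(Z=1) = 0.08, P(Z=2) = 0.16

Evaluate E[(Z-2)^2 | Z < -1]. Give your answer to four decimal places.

P(Z < -1) = 0.13 + 0.19 + 0.12 = 0.44.
E[(Z-2)^2 | Z < -1] = [36·0.13 + 25·0.19 + 16·0.12] / 0.44
 = 11.35 / 0.44
 = 1135/44

25.7955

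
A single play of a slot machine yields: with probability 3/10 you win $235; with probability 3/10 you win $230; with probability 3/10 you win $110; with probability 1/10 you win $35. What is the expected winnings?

E[payout] = 235·3/10 + 230·3/10 + 110·3/10 + 35·1/10
 = 141/2 + 69 + 33 + 7/2
 = 176

176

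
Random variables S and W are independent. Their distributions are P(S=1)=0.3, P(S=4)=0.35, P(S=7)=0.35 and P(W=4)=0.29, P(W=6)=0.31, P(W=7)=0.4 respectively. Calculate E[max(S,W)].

E[max(S,W)] = Σ_s Σ_w max(s,w) · P(S=s)P(W=w)
 = 4·0.087 + 6·0.093 + 7·0.12 + 4·0.1015 + 6·0.1085 + 7·0.14 + 7·0.1015 + 7·0.1085 + 7·0.14
 = 0.348 + 0.558 + 0.84 + 0.406 + 0.651 + 0.98 + 0.7105 + 0.7595 + 0.98
 = 6.233

6.233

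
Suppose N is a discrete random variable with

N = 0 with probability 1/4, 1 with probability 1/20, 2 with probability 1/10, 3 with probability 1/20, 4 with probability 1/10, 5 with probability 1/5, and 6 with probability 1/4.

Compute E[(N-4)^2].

6.1

E[(N-4)^2] = Σ (n-4)^2·P(N=n)
 = 16·1/4 + 9·1/20 + 4·1/10 + 1·1/20 + 0·1/10 + 1·1/5 + 4·1/4
 = 4 + 9/20 + 2/5 + 1/20 + 0 + 1/5 + 1
 = 61/10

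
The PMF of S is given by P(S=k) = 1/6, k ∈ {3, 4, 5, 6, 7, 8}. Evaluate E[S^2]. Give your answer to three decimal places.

E[S^2] = Σ s^2·P(S=s)
 = 9·1/6 + 16·1/6 + 25·1/6 + 36·1/6 + 49·1/6 + 64·1/6
 = 3/2 + 8/3 + 25/6 + 6 + 49/6 + 32/3
 = 199/6

33.167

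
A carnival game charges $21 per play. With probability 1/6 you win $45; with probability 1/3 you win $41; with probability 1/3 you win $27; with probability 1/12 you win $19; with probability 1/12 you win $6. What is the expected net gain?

11.25

E[payout] = 45·1/6 + 41·1/3 + 27·1/3 + 19·1/12 + 6·1/12
 = 15/2 + 41/3 + 9 + 19/12 + 1/2
 = 129/4
Net = 129/4 - 21 = 45/4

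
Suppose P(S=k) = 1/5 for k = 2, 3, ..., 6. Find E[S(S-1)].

14

E[S(S-1)] = Σ s(s-1)·P(S=s)
 = 2·1/5 + 6·1/5 + 12·1/5 + 20·1/5 + 30·1/5
 = 2/5 + 6/5 + 12/5 + 4 + 6
 = 14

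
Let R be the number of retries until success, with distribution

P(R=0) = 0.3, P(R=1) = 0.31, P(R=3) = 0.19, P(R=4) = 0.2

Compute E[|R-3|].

1.72

E[|R-3|] = Σ |r-3|·P(R=r)
 = 3·0.3 + 2·0.31 + 0·0.19 + 1·0.2
 = 0.9 + 0.62 + 0 + 0.2
 = 1.72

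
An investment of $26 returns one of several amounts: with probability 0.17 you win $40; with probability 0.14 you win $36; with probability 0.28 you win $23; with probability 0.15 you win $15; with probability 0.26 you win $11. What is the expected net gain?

E[payout] = 40·0.17 + 36·0.14 + 23·0.28 + 15·0.15 + 11·0.26
 = 6.8 + 5.04 + 6.44 + 2.25 + 2.86
 = 23.39
Net = 23.39 - 26 = -2.61

-2.61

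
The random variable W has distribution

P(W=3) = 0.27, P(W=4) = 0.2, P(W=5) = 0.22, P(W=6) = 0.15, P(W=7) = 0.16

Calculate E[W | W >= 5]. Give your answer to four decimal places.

5.8868

P(W >= 5) = 0.22 + 0.15 + 0.16 = 0.53.
E[W | W >= 5] = [5·0.22 + 6·0.15 + 7·0.16] / 0.53
 = 3.12 / 0.53
 = 312/53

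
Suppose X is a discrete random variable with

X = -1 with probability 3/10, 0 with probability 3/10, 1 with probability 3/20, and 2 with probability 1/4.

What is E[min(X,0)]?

E[min(X,0)] = Σ min(x,0)·P(X=x)
 = (-1)·3/10 + 0·3/10 + 0·3/20 + 0·1/4
 = (-3/10) + 0 + 0 + 0
 = -3/10

-0.3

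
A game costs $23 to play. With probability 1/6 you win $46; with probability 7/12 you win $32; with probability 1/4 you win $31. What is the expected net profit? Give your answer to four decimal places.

11.0833

E[payout] = 46·1/6 + 32·7/12 + 31·1/4
 = 23/3 + 56/3 + 31/4
 = 409/12
Net = 409/12 - 23 = 133/12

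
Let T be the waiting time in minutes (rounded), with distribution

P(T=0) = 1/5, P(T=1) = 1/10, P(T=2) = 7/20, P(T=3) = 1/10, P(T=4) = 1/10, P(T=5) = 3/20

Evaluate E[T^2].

7.75

E[T^2] = Σ t^2·P(T=t)
 = 0·1/5 + 1·1/10 + 4·7/20 + 9·1/10 + 16·1/10 + 25·3/20
 = 0 + 1/10 + 7/5 + 9/10 + 8/5 + 15/4
 = 31/4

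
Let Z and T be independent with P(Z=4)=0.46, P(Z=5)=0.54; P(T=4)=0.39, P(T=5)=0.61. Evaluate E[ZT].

E[ZT] = Σ_z Σ_t zt · P(Z=z)P(T=t)
 = 16·0.1794 + 20·0.2806 + 20·0.2106 + 25·0.3294
 = 2.8704 + 5.612 + 4.212 + 8.235
 = 20.9294

20.9294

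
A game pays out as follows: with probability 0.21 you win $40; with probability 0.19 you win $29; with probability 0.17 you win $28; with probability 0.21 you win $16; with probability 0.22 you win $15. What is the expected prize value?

25.33

E[payout] = 40·0.21 + 29·0.19 + 28·0.17 + 16·0.21 + 15·0.22
 = 8.4 + 5.51 + 4.76 + 3.36 + 3.3
 = 25.33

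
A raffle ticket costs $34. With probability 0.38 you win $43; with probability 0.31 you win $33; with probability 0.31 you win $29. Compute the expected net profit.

1.56

E[payout] = 43·0.38 + 33·0.31 + 29·0.31
 = 16.34 + 10.23 + 8.99
 = 35.56
Net = 35.56 - 34 = 1.56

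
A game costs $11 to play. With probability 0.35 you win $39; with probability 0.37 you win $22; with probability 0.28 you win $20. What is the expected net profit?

16.39

E[payout] = 39·0.35 + 22·0.37 + 20·0.28
 = 13.65 + 8.14 + 5.6
 = 27.39
Net = 27.39 - 11 = 16.39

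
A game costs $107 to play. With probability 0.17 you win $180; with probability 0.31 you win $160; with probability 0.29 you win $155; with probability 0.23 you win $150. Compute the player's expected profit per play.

E[payout] = 180·0.17 + 160·0.31 + 155·0.29 + 150·0.23
 = 30.6 + 49.6 + 44.95 + 34.5
 = 159.65
Net = 159.65 - 107 = 52.65

52.65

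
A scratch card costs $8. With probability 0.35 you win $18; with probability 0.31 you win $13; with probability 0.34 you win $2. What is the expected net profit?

E[payout] = 18·0.35 + 13·0.31 + 2·0.34
 = 6.3 + 4.03 + 0.68
 = 11.01
Net = 11.01 - 8 = 3.01

3.01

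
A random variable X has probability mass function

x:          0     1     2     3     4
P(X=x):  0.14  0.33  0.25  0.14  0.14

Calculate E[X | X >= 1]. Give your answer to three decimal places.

2.105

P(X >= 1) = 0.33 + 0.25 + 0.14 + 0.14 = 0.86.
E[X | X >= 1] = [1·0.33 + 2·0.25 + 3·0.14 + 4·0.14] / 0.86
 = 1.81 / 0.86
 = 181/86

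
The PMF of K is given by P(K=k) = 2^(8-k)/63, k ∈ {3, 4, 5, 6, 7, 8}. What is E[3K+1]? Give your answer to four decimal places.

12.7143

E[3K+1] = Σ (3k+1)·P(K=k)
 = 10·32/63 + 13·16/63 + 16·8/63 + 19·4/63 + 22·2/63 + 25·1/63
 = 320/63 + 208/63 + 128/63 + 76/63 + 44/63 + 25/63
 = 89/7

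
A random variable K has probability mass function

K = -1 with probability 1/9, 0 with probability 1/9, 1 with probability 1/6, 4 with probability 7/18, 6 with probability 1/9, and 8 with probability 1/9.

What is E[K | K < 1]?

P(K < 1) = 1/9 + 1/9 = 2/9.
E[K | K < 1] = [(-1)·1/9 + 0·1/9] / (2/9)
 = -1/9 / (2/9)
 = -1/2

-0.5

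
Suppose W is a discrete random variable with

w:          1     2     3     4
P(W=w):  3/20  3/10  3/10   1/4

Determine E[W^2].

E[W^2] = Σ w^2·P(W=w)
 = 1·3/20 + 4·3/10 + 9·3/10 + 16·1/4
 = 3/20 + 6/5 + 27/10 + 4
 = 161/20

8.05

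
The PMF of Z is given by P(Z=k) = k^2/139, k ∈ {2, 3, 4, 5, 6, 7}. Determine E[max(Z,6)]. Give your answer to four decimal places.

6.3525

E[max(Z,6)] = Σ max(z,6)·P(Z=z)
 = 6·4/139 + 6·9/139 + 6·16/139 + 6·25/139 + 6·36/139 + 7·49/139
 = 24/139 + 54/139 + 96/139 + 150/139 + 216/139 + 343/139
 = 883/139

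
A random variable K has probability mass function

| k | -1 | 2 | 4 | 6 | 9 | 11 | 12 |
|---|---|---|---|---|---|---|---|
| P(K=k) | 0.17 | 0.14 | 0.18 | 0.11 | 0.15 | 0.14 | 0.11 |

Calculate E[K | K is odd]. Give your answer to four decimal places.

P(K is odd) = 0.17 + 0.15 + 0.14 = 0.46.
E[K | K is odd] = [(-1)·0.17 + 9·0.15 + 11·0.14] / 0.46
 = 2.72 / 0.46
 = 136/23

5.9130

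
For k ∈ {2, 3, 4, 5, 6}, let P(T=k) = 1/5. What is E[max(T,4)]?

4.6

E[max(T,4)] = Σ max(t,4)·P(T=t)
 = 4·1/5 + 4·1/5 + 4·1/5 + 5·1/5 + 6·1/5
 = 4/5 + 4/5 + 4/5 + 1 + 6/5
 = 23/5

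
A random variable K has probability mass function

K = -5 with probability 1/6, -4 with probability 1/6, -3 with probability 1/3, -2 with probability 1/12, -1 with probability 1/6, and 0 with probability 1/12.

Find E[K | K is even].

-2.5

P(K is even) = 1/6 + 1/12 + 1/12 = 1/3.
E[K | K is even] = [(-4)·1/6 + (-2)·1/12 + 0·1/12] / (1/3)
 = -5/6 / (1/3)
 = -5/2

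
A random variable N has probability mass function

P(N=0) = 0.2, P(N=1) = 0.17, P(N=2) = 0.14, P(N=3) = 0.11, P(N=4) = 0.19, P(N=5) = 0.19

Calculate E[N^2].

9.51

E[N^2] = Σ n^2·P(N=n)
 = 0·0.2 + 1·0.17 + 4·0.14 + 9·0.11 + 16·0.19 + 25·0.19
 = 0 + 0.17 + 0.56 + 0.99 + 3.04 + 4.75
 = 9.51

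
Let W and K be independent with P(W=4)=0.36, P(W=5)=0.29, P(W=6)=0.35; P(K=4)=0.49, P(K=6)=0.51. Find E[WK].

25.0498

E[WK] = Σ_w Σ_k wk · P(W=w)P(K=k)
 = 16·0.1764 + 24·0.1836 + 20·0.1421 + 30·0.1479 + 24·0.1715 + 36·0.1785
 = 2.8224 + 4.4064 + 2.842 + 4.437 + 4.116 + 6.426
 = 25.0498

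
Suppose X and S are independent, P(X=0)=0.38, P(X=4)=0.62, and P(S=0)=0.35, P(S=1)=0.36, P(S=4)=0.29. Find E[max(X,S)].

E[max(X,S)] = Σ_x Σ_s max(x,s) · P(X=x)P(S=s)
 = 0·0.133 + 1·0.1368 + 4·0.1102 + 4·0.217 + 4·0.2232 + 4·0.1798
 = 0 + 0.1368 + 0.4408 + 0.868 + 0.8928 + 0.7192
 = 3.0576

3.0576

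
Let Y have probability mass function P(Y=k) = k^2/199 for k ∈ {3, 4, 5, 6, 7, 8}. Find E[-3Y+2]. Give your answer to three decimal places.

-17.402

E[-3Y+2] = Σ (-3y+2)·P(Y=y)
 = (-7)·9/199 + (-10)·16/199 + (-13)·25/199 + (-16)·36/199 + (-19)·49/199 + (-22)·64/199
 = (-63/199) + (-160/199) + (-325/199) + (-576/199) + (-931/199) + (-1408/199)
 = -3463/199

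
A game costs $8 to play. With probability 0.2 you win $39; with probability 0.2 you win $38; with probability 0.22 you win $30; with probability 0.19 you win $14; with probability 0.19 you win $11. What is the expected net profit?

E[payout] = 39·0.2 + 38·0.2 + 30·0.22 + 14·0.19 + 11·0.19
 = 7.8 + 7.6 + 6.6 + 2.66 + 2.09
 = 26.75
Net = 26.75 - 8 = 18.75

18.75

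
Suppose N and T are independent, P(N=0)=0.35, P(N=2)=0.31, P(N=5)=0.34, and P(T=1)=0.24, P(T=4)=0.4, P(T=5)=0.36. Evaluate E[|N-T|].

2.3936

E[|N-T|] = Σ_n Σ_t |n-t| · P(N=n)P(T=t)
 = 1·0.084 + 4·0.14 + 5·0.126 + 1·0.0744 + 2·0.124 + 3·0.1116 + 4·0.0816 + 1·0.136 + 0·0.1224
 = 0.084 + 0.56 + 0.63 + 0.0744 + 0.248 + 0.3348 + 0.3264 + 0.136 + 0
 = 2.3936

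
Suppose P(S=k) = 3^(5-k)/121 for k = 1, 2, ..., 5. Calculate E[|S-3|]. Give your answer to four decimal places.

1.6033

E[|S-3|] = Σ |s-3|·P(S=s)
 = 2·81/121 + 1·27/121 + 0·9/121 + 1·3/121 + 2·1/121
 = 162/121 + 27/121 + 0 + 3/121 + 2/121
 = 194/121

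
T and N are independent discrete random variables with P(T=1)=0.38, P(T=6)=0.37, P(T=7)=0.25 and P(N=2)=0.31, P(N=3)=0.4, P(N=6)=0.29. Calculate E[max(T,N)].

5.3228

E[max(T,N)] = Σ_t Σ_n max(t,n) · P(T=t)P(N=n)
 = 2·0.1178 + 3·0.152 + 6·0.1102 + 6·0.1147 + 6·0.148 + 6·0.1073 + 7·0.0775 + 7·0.1 + 7·0.0725
 = 0.2356 + 0.456 + 0.6612 + 0.6882 + 0.888 + 0.6438 + 0.5425 + 0.7 + 0.5075
 = 5.3228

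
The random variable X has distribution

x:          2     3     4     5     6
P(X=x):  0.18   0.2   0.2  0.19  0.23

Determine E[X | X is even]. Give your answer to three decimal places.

4.164

P(X is even) = 0.18 + 0.2 + 0.23 = 0.61.
E[X | X is even] = [2·0.18 + 4·0.2 + 6·0.23] / 0.61
 = 2.54 / 0.61
 = 254/61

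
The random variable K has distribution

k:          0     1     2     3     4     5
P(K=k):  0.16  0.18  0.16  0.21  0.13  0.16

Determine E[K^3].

35.45

E[K^3] = Σ k^3·P(K=k)
 = 0·0.16 + 1·0.18 + 8·0.16 + 27·0.21 + 64·0.13 + 125·0.16
 = 0 + 0.18 + 1.28 + 5.67 + 8.32 + 20
 = 35.45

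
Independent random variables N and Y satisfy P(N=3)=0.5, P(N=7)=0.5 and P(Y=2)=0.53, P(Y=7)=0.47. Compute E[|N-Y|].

2.53

E[|N-Y|] = Σ_n Σ_y |n-y| · P(N=n)P(Y=y)
 = 1·0.265 + 4·0.235 + 5·0.265 + 0·0.235
 = 0.265 + 0.94 + 1.325 + 0
 = 2.53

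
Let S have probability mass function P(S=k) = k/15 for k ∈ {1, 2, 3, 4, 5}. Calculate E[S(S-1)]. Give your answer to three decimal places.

E[S(S-1)] = Σ s(s-1)·P(S=s)
 = 0·1/15 + 2·2/15 + 6·1/5 + 12·4/15 + 20·1/3
 = 0 + 4/15 + 6/5 + 16/5 + 20/3
 = 34/3

11.333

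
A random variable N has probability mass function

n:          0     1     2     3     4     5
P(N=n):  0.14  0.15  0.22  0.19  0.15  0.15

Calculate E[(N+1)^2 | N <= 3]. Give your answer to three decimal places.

P(N <= 3) = 0.14 + 0.15 + 0.22 + 0.19 = 0.7.
E[(N+1)^2 | N <= 3] = [1·0.14 + 4·0.15 + 9·0.22 + 16·0.19] / 0.7
 = 5.76 / 0.7
 = 288/35

8.229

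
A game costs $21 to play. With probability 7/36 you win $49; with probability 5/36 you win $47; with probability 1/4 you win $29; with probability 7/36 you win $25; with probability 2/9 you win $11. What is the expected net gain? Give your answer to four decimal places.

E[payout] = 49·7/36 + 47·5/36 + 29·1/4 + 25·7/36 + 11·2/9
 = 343/36 + 235/36 + 29/4 + 175/36 + 22/9
 = 551/18
Net = 551/18 - 21 = 173/18

9.6111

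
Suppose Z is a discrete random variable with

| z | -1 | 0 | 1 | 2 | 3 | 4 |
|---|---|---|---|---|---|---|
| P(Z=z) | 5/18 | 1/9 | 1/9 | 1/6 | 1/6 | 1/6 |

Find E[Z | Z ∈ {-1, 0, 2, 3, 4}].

1.375

P(Z ∈ {-1, 0, 2, 3, 4}) = 5/18 + 1/9 + 1/6 + 1/6 + 1/6 = 8/9.
E[Z | Z ∈ {-1, 0, 2, 3, 4}] = [(-1)·5/18 + 0·1/9 + 2·1/6 + 3·1/6 + 4·1/6] / (8/9)
 = 11/9 / (8/9)
 = 11/8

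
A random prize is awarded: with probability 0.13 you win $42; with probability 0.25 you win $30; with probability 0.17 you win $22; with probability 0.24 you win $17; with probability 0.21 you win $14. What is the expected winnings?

E[payout] = 42·0.13 + 30·0.25 + 22·0.17 + 17·0.24 + 14·0.21
 = 5.46 + 7.5 + 3.74 + 4.08 + 2.94
 = 23.72

23.72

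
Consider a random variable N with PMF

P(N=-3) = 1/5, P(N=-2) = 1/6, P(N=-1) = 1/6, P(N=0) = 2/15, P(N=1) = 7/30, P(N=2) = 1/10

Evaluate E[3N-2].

E[3N-2] = Σ (3n-2)·P(N=n)
 = (-11)·1/5 + (-8)·1/6 + (-5)·1/6 + (-2)·2/15 + 1·7/30 + 4·1/10
 = (-11/5) + (-4/3) + (-5/6) + (-4/15) + 7/30 + 2/5
 = -4

-4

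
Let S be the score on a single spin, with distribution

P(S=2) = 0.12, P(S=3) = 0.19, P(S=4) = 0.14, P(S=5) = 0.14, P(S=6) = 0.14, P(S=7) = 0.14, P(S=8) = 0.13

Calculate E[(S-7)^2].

8.13

E[(S-7)^2] = Σ (s-7)^2·P(S=s)
 = 25·0.12 + 16·0.19 + 9·0.14 + 4·0.14 + 1·0.14 + 0·0.14 + 1·0.13
 = 3 + 3.04 + 1.26 + 0.56 + 0.14 + 0 + 0.13
 = 8.13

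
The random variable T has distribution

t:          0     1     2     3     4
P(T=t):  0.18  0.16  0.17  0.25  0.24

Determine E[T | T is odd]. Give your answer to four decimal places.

2.2195

P(T is odd) = 0.16 + 0.25 = 0.41.
E[T | T is odd] = [1·0.16 + 3·0.25] / 0.41
 = 0.91 / 0.41
 = 91/41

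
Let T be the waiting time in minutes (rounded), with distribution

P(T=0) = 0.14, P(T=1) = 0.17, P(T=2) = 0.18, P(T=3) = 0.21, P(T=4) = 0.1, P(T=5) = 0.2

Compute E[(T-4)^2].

4.9

E[(T-4)^2] = Σ (t-4)^2·P(T=t)
 = 16·0.14 + 9·0.17 + 4·0.18 + 1·0.21 + 0·0.1 + 1·0.2
 = 2.24 + 1.53 + 0.72 + 0.21 + 0 + 0.2
 = 4.9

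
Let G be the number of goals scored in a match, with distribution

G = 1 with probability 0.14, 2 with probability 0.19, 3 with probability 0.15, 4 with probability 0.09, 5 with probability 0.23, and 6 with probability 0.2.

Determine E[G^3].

83.42

E[G^3] = Σ g^3·P(G=g)
 = 1·0.14 + 8·0.19 + 27·0.15 + 64·0.09 + 125·0.23 + 216·0.2
 = 0.14 + 1.52 + 4.05 + 5.76 + 28.75 + 43.2
 = 83.42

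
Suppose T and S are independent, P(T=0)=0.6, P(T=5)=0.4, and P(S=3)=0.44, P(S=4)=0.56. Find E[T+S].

E[T+S] = Σ_t Σ_s (t+s) · P(T=t)P(S=s)
 = 3·0.264 + 4·0.336 + 8·0.176 + 9·0.224
 = 0.792 + 1.344 + 1.408 + 2.016
 = 5.56

5.56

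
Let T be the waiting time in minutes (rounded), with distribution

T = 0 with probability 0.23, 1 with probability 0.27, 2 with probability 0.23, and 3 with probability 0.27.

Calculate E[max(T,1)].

1.77

E[max(T,1)] = Σ max(t,1)·P(T=t)
 = 1·0.23 + 1·0.27 + 2·0.23 + 3·0.27
 = 0.23 + 0.27 + 0.46 + 0.81
 = 1.77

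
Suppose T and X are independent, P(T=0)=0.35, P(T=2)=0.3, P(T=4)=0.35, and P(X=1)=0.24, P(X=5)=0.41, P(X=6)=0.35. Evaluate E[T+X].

6.39

E[T+X] = Σ_t Σ_x (t+x) · P(T=t)P(X=x)
 = 1·0.084 + 5·0.1435 + 6·0.1225 + 3·0.072 + 7·0.123 + 8·0.105 + 5·0.084 + 9·0.1435 + 10·0.1225
 = 0.084 + 0.7175 + 0.735 + 0.216 + 0.861 + 0.84 + 0.42 + 1.2915 + 1.225
 = 6.39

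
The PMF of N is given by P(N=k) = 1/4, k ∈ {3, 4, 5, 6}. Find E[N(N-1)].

E[N(N-1)] = Σ n(n-1)·P(N=n)
 = 6·1/4 + 12·1/4 + 20·1/4 + 30·1/4
 = 3/2 + 3 + 5 + 15/2
 = 17

17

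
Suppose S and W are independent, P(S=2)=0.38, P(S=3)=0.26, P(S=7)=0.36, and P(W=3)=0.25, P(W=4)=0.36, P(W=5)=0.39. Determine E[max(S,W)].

5.1696

E[max(S,W)] = Σ_s Σ_w max(s,w) · P(S=s)P(W=w)
 = 3·0.095 + 4·0.1368 + 5·0.1482 + 3·0.065 + 4·0.0936 + 5·0.1014 + 7·0.09 + 7·0.1296 + 7·0.1404
 = 0.285 + 0.5472 + 0.741 + 0.195 + 0.3744 + 0.507 + 0.63 + 0.9072 + 0.9828
 = 5.1696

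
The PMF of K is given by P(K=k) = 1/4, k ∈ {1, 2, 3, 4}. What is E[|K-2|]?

E[|K-2|] = Σ |k-2|·P(K=k)
 = 1·1/4 + 0·1/4 + 1·1/4 + 2·1/4
 = 1/4 + 0 + 1/4 + 1/2
 = 1

1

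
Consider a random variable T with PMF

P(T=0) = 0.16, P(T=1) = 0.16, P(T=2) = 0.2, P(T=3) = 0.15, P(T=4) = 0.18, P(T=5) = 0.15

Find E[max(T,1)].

E[max(T,1)] = Σ max(t,1)·P(T=t)
 = 1·0.16 + 1·0.16 + 2·0.2 + 3·0.15 + 4·0.18 + 5·0.15
 = 0.16 + 0.16 + 0.4 + 0.45 + 0.72 + 0.75
 = 2.64

2.64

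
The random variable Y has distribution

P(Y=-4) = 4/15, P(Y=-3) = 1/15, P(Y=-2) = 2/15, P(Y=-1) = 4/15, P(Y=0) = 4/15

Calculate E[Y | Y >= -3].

P(Y >= -3) = 1/15 + 2/15 + 4/15 + 4/15 = 11/15.
E[Y | Y >= -3] = [(-3)·1/15 + (-2)·2/15 + (-1)·4/15 + 0·4/15] / (11/15)
 = -11/15 / (11/15)
 = -1

-1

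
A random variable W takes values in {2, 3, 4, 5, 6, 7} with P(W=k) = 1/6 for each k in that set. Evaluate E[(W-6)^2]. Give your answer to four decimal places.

5.1667

E[(W-6)^2] = Σ (w-6)^2·P(W=w)
 = 16·1/6 + 9·1/6 + 4·1/6 + 1·1/6 + 0·1/6 + 1·1/6
 = 8/3 + 3/2 + 2/3 + 1/6 + 0 + 1/6
 = 31/6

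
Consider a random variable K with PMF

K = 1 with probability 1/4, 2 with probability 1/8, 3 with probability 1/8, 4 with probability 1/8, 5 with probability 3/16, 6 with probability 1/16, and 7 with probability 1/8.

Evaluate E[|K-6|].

2.6875

E[|K-6|] = Σ |k-6|·P(K=k)
 = 5·1/4 + 4·1/8 + 3·1/8 + 2·1/8 + 1·3/16 + 0·1/16 + 1·1/8
 = 5/4 + 1/2 + 3/8 + 1/4 + 3/16 + 0 + 1/8
 = 43/16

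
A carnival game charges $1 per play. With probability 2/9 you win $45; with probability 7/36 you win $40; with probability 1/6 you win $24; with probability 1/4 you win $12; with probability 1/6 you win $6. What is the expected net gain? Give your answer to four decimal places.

24.7778

E[payout] = 45·2/9 + 40·7/36 + 24·1/6 + 12·1/4 + 6·1/6
 = 10 + 70/9 + 4 + 3 + 1
 = 232/9
Net = 232/9 - 1 = 223/9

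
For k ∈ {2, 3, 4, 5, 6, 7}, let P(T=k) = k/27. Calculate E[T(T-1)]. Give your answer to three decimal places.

E[T(T-1)] = Σ t(t-1)·P(T=t)
 = 2·2/27 + 6·1/9 + 12·4/27 + 20·5/27 + 30·2/9 + 42·7/27
 = 4/27 + 2/3 + 16/9 + 100/27 + 20/3 + 98/9
 = 644/27

23.852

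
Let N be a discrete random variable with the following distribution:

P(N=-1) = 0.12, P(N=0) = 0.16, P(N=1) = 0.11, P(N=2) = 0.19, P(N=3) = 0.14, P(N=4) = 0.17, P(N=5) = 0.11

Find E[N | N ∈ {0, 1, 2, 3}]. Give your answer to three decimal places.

1.517

P(N ∈ {0, 1, 2, 3}) = 0.16 + 0.11 + 0.19 + 0.14 = 0.6.
E[N | N ∈ {0, 1, 2, 3}] = [0·0.16 + 1·0.11 + 2·0.19 + 3·0.14] / 0.6
 = 0.91 / 0.6
 = 91/60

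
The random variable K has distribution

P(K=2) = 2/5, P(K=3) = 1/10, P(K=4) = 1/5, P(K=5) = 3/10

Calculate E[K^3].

E[K^3] = Σ k^3·P(K=k)
 = 8·2/5 + 27·1/10 + 64·1/5 + 125·3/10
 = 16/5 + 27/10 + 64/5 + 75/2
 = 281/5

56.2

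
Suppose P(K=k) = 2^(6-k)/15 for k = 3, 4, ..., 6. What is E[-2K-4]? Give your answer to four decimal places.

E[-2K-4] = Σ (-2k-4)·P(K=k)
 = (-10)·8/15 + (-12)·4/15 + (-14)·2/15 + (-16)·1/15
 = (-16/3) + (-16/5) + (-28/15) + (-16/15)
 = -172/15

-11.4667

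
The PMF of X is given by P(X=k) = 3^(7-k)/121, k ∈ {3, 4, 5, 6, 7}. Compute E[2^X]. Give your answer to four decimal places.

13.9504

E[2^X] = Σ 2^x·P(X=x)
 = 8·81/121 + 16·27/121 + 32·9/121 + 64·3/121 + 128·1/121
 = 648/121 + 432/121 + 288/121 + 192/121 + 128/121
 = 1688/121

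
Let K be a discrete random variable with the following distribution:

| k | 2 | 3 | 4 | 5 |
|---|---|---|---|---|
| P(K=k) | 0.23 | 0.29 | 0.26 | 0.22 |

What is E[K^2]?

E[K^2] = Σ k^2·P(K=k)
 = 4·0.23 + 9·0.29 + 16·0.26 + 25·0.22
 = 0.92 + 2.61 + 4.16 + 5.5
 = 13.19

13.19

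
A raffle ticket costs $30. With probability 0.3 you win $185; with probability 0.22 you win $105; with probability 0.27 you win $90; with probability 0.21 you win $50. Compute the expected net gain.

83.4

E[payout] = 185·0.3 + 105·0.22 + 90·0.27 + 50·0.21
 = 55.5 + 23.1 + 24.3 + 10.5
 = 113.4
Net = 113.4 - 30 = 83.4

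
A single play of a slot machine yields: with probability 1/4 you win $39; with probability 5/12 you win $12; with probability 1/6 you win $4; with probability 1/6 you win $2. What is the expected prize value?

E[payout] = 39·1/4 + 12·5/12 + 4·1/6 + 2·1/6
 = 39/4 + 5 + 2/3 + 1/3
 = 63/4

15.75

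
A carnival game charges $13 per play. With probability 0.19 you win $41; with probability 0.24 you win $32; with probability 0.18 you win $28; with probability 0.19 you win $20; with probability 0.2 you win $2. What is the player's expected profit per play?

E[payout] = 41·0.19 + 32·0.24 + 28·0.18 + 20·0.19 + 2·0.2
 = 7.79 + 7.68 + 5.04 + 3.8 + 0.4
 = 24.71
Net = 24.71 - 13 = 11.71

11.71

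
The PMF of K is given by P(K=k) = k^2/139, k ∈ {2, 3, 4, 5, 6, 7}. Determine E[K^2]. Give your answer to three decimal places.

E[K^2] = Σ k^2·P(K=k)
 = 4·4/139 + 9·9/139 + 16·16/139 + 25·25/139 + 36·36/139 + 49·49/139
 = 16/139 + 81/139 + 256/139 + 625/139 + 1296/139 + 2401/139
 = 4675/139

33.633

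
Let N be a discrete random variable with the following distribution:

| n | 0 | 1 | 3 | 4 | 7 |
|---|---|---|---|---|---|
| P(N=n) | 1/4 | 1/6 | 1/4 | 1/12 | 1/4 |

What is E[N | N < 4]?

1.375

P(N < 4) = 1/4 + 1/6 + 1/4 = 2/3.
E[N | N < 4] = [0·1/4 + 1·1/6 + 3·1/4] / (2/3)
 = 11/12 / (2/3)
 = 11/8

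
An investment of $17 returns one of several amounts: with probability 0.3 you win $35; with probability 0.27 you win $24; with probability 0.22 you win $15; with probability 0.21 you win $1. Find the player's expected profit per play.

3.49

E[payout] = 35·0.3 + 24·0.27 + 15·0.22 + 1·0.21
 = 10.5 + 6.48 + 3.3 + 0.21
 = 20.49
Net = 20.49 - 17 = 3.49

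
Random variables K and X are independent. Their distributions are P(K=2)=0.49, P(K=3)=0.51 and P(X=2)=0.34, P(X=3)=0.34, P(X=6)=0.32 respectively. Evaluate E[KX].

E[KX] = Σ_k Σ_x kx · P(K=k)P(X=x)
 = 4·0.1666 + 6·0.1666 + 12·0.1568 + 6·0.1734 + 9·0.1734 + 18·0.1632
 = 0.6664 + 0.9996 + 1.8816 + 1.0404 + 1.5606 + 2.9376
 = 9.0862

9.0862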